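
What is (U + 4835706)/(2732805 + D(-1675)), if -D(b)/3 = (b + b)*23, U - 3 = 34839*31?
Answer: 1971906/987985 ≈ 1.9959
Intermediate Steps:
U = 1080012 (U = 3 + 34839*31 = 3 + 1080009 = 1080012)
D(b) = -138*b (D(b) = -3*(b + b)*23 = -3*2*b*23 = -138*b)
(U + 4835706)/(2732805 + D(-1675)) = (1080012 + 4835706)/(2732805 - 138*(-1675)) = 5915718/(2732805 + 231150) = 5915718/2963955 = 5915718*(1/2963955) = 1971906/987985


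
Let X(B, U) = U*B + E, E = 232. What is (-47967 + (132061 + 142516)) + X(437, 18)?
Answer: 234708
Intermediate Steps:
X(B, U) = 232 + B*U (X(B, U) = U*B + 232 = B*U + 232 = 232 + B*U)
(-47967 + (132061 + 142516)) + X(437, 18) = (-47967 + (132061 + 142516)) + (232 + 437*18) = (-47967 + 274577) + (232 + 7866) = 226610 + 8098 = 234708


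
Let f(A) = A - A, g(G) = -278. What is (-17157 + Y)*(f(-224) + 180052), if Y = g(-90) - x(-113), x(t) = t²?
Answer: -5438290608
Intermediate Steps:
f(A) = 0
Y = -13047 (Y = -278 - 1*(-113)² = -278 - 1*12769 = -278 - 12769 = -13047)
(-17157 + Y)*(f(-224) + 180052) = (-17157 - 13047)*(0 + 180052) = -30204*180052 = -5438290608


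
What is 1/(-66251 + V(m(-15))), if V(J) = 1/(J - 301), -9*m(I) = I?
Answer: -898/59493401 ≈ -1.5094e-5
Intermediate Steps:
m(I) = -I/9
V(J) = 1/(-301 + J)
1/(-66251 + V(m(-15))) = 1/(-66251 + 1/(-301 - ⅑*(-15))) = 1/(-66251 + 1/(-301 + 5/3)) = 1/(-66251 + 1/(-898/3)) = 1/(-66251 - 3/898) = 1/(-59493401/898) = -898/59493401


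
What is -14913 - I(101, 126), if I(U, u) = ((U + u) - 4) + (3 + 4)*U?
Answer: -15843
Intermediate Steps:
I(U, u) = -4 + u + 8*U (I(U, u) = (-4 + U + u) + 7*U = -4 + u + 8*U)
-14913 - I(101, 126) = -14913 - (-4 + 126 + 8*101) = -14913 - (-4 + 126 + 808) = -14913 - 1*930 = -14913 - 930 = -15843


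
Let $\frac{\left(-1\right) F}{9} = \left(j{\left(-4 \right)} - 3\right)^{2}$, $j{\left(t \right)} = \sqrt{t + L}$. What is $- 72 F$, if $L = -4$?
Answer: $648 - 7776 i \sqrt{2} \approx 648.0 - 10997.0 i$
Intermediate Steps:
$j{\left(t \right)} = \sqrt{-4 + t}$ ($j{\left(t \right)} = \sqrt{t - 4} = \sqrt{-4 + t}$)
$F = - 9 \left(-3 + 2 i \sqrt{2}\right)^{2}$ ($F = - 9 \left(\sqrt{-4 - 4} - 3\right)^{2} = - 9 \left(\sqrt{-8} - 3\right)^{2} = - 9 \left(2 i \sqrt{2} - 3\right)^{2} = - 9 \left(-3 + 2 i \sqrt{2}\right)^{2} \approx -9.0 + 152.74 i$)
$- 72 F = - 72 \left(-9 + 108 i \sqrt{2}\right) = 648 - 7776 i \sqrt{2}$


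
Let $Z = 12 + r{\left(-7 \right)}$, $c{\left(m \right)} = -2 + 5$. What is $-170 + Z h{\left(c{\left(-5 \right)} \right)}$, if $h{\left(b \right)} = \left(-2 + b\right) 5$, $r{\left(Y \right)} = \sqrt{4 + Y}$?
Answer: $-110 + 5 i \sqrt{3} \approx -110.0 + 8.6602 i$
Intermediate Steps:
$c{\left(m \right)} = 3$
$h{\left(b \right)} = -10 + 5 b$
$Z = 12 + i \sqrt{3}$ ($Z = 12 + \sqrt{4 - 7} = 12 + \sqrt{-3} = 12 + i \sqrt{3} \approx 12.0 + 1.732 i$)
$-170 + Z h{\left(c{\left(-5 \right)} \right)} = -170 + \left(12 + i \sqrt{3}\right) \left(-10 + 5 \cdot 3\right) = -170 + \left(12 + i \sqrt{3}\right) \left(-10 + 15\right) = -170 + \left(12 + i \sqrt{3}\right) 5 = -170 + \left(60 + 5 i \sqrt{3}\right) = -110 + 5 i \sqrt{3}$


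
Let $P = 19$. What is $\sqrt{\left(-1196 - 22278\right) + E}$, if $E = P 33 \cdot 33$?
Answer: $11 i \sqrt{23} \approx 52.754 i$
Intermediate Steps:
$E = 20691$ ($E = 19 \cdot 33 \cdot 33 = 627 \cdot 33 = 20691$)
$\sqrt{\left(-1196 - 22278\right) + E} = \sqrt{\left(-1196 - 22278\right) + 20691} = \sqrt{-23474 + 20691} = \sqrt{-2783} = 11 i \sqrt{23}$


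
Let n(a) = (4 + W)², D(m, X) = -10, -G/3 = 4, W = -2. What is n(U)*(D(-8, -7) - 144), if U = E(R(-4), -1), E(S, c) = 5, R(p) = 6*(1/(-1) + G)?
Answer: -616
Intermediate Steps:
G = -12 (G = -3*4 = -12)
R(p) = -78 (R(p) = 6*(1/(-1) - 12) = 6*(-1 - 12) = 6*(-13) = -78)
U = 5
n(a) = 4 (n(a) = (4 - 2)² = 2² = 4)
n(U)*(D(-8, -7) - 144) = 4*(-10 - 144) = 4*(-154) = -616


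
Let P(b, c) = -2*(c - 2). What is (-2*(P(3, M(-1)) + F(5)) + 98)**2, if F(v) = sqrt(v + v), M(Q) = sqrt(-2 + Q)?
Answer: 4*(45 - sqrt(10) + 2*I*sqrt(3))**2 ≈ 6953.6 + 1159.4*I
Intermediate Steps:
P(b, c) = 4 - 2*c (P(b, c) = -2*(-2 + c) = 4 - 2*c)
F(v) = sqrt(2)*sqrt(v) (F(v) = sqrt(2*v) = sqrt(2)*sqrt(v))
(-2*(P(3, M(-1)) + F(5)) + 98)**2 = (-2*((4 - 2*sqrt(-2 - 1)) + sqrt(2)*sqrt(5)) + 98)**2 = (-2*((4 - 2*I*sqrt(3)) + sqrt(10)) + 98)**2 = (-2*(4 + sqrt(10) - 2*I*sqrt(3)) + 98)**2 = ((-8 - 2*sqrt(10) + 4*I*sqrt(3)) + 98)**2 = (90 - 2*sqrt(10) + 4*I*sqrt(3))**2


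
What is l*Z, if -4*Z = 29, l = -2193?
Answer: 63597/4 ≈ 15899.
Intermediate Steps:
Z = -29/4 (Z = -¼*29 = -29/4 ≈ -7.2500)
l*Z = -2193*(-29/4) = 63597/4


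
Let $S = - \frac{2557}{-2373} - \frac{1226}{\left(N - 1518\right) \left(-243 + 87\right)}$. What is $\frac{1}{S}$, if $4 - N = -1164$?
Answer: $\frac{3084900}{3254831} \approx 0.94779$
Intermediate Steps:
$N = 1168$ ($N = 4 - -1164 = 4 + 1164 = 1168$)
$S = \frac{3254831}{3084900}$ ($S = - \frac{2557}{-2373} - \frac{1226}{\left(1168 - 1518\right) \left(-243 + 87\right)} = \left(-2557\right) \left(- \frac{1}{2373}\right) - \frac{1226}{\left(-350\right) \left(-156\right)} = \frac{2557}{2373} - \frac{1226}{54600} = \frac{2557}{2373} - \frac{613}{27300} = \frac{3254831}{3084900} \approx 1.0551$)
$\frac{1}{S} = \frac{1}{\frac{3254831}{3084900}} = \frac{3084900}{3254831}$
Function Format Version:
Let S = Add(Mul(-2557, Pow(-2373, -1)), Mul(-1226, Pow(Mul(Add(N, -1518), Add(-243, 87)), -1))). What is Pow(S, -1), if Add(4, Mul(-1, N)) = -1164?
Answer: Rational(3084900, 3254831) ≈ 0.94779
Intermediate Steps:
N = 1168 (N = Add(4, Mul(-1, -1164)) = Add(4, 1164) = 1168)
S = Rational(3254831, 3084900) (S = Add(Mul(-2557, Pow(-2373, -1)), Mul(-1226, Pow(Mul(Add(1168, -1518), Add(-243, 87)), -1))) = Add(Mul(-2557, Rational(-1, 2373)), Mul(-1226, Pow(Mul(-350, -156), -1))) = Add(Rational(2557, 2373), Mul(-1226, Pow(54600, -1))) = Add(Rational(2557, 2373), Mul(-1226, Rational(1, 54600))) = Add(Rational(2557, 2373), Rational(-613, 27300)) = Rational(3254831, 3084900) ≈ 1.0551)
Pow(S, -1) = Pow(Rational(3254831, 3084900), -1) = Rational(3084900, 3254831)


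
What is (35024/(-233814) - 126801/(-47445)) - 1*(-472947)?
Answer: 874428902458024/1848884205 ≈ 4.7295e+5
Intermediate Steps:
(35024/(-233814) - 126801/(-47445)) - 1*(-472947) = (35024*(-1/233814) - 126801*(-1/47445)) + 472947 = (-17512/116907 + 42267/15815) + 472947 = 4664355889/1848884205 + 472947 = 874428902458024/1848884205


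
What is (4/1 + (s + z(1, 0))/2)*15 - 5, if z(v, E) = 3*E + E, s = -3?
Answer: 65/2 ≈ 32.500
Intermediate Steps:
z(v, E) = 4*E
(4/1 + (s + z(1, 0))/2)*15 - 5 = (4/1 + (-3 + 4*0)/2)*15 - 5 = (4*1 + (-3 + 0)*(½))*15 - 5 = (4 - 3*½)*15 - 5 = (4 - 3/2)*15 - 5 = (5/2)*15 - 5 = 75/2 - 5 = 65/2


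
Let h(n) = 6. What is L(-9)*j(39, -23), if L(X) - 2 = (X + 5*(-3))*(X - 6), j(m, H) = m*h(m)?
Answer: 84708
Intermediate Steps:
j(m, H) = 6*m (j(m, H) = m*6 = 6*m)
L(X) = 2 + (-15 + X)*(-6 + X) (L(X) = 2 + (X + 5*(-3))*(X - 6) = 2 + (X - 15)*(-6 + X) = 2 + (-15 + X)*(-6 + X))
L(-9)*j(39, -23) = (92 + (-9)² - 21*(-9))*(6*39) = (92 + 81 + 189)*234 = 362*234 = 84708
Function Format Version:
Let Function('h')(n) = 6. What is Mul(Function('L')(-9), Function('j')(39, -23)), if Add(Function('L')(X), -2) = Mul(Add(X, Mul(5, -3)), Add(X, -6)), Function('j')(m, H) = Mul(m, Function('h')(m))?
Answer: 84708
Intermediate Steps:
Function('j')(m, H) = Mul(6, m) (Function('j')(m, H) = Mul(m, 6) = Mul(6, m))
Function('L')(X) = Add(2, Mul(Add(-15, X), Add(-6, X))) (Function('L')(X) = Add(2, Mul(Add(X, Mul(5, -3)), Add(X, -6))) = Add(2, Mul(Add(X, -15), Add(-6, X))) = Add(2, Mul(Add(-15, X), Add(-6, X))))
Mul(Function('L')(-9), Function('j')(39, -23)) = Mul(Add(92, Pow(-9, 2), Mul(-21, -9)), Mul(6, 39)) = Mul(Add(92, 81, 189), 234) = Mul(362, 234) = 84708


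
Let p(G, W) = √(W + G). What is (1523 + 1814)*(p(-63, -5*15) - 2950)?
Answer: -9844150 + 3337*I*√138 ≈ -9.8441e+6 + 39201.0*I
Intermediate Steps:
p(G, W) = √(G + W)
(1523 + 1814)*(p(-63, -5*15) - 2950) = (1523 + 1814)*(√(-63 - 5*15) - 2950) = 3337*(√(-63 - 75) - 2950) = 3337*(√(-138) - 2950) = 3337*(I*√138 - 2950) = 3337*(-2950 + I*√138) = -9844150 + 3337*I*√138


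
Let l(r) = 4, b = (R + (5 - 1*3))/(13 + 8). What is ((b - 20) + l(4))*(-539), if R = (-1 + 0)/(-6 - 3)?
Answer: 231385/27 ≈ 8569.8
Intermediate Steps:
R = 1/9 (R = -1/(-9) = -1*(-1/9) = 1/9 ≈ 0.11111)
b = 19/189 (b = (1/9 + (5 - 1*3))/(13 + 8) = (1/9 + (5 - 3))/21 = (1/9 + 2)*(1/21) = (19/9)*(1/21) = 19/189 ≈ 0.10053)
((b - 20) + l(4))*(-539) = ((19/189 - 20) + 4)*(-539) = (-3761/189 + 4)*(-539) = -3005/189*(-539) = 231385/27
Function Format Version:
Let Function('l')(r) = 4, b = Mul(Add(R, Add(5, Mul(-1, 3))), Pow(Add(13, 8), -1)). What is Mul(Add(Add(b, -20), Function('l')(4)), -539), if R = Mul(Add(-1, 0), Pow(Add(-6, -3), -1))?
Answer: Rational(231385, 27) ≈ 8569.8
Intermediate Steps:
R = Rational(1, 9) (R = Mul(-1, Pow(-9, -1)) = Mul(-1, Rational(-1, 9)) = Rational(1, 9) ≈ 0.11111)
b = Rational(19, 189) (b = Mul(Add(Rational(1, 9), Add(5, Mul(-1, 3))), Pow(Add(13, 8), -1)) = Mul(Add(Rational(1, 9), Add(5, -3)), Pow(21, -1)) = Mul(Add(Rational(1, 9), 2), Rational(1, 21)) = Mul(Rational(19, 9), Rational(1, 21)) = Rational(19, 189) ≈ 0.10053)
Mul(Add(Add(b, -20), Function('l')(4)), -539) = Mul(Add(Add(Rational(19, 189), -20), 4), -539) = Mul(Add(Rational(-3761, 189), 4), -539) = Mul(Rational(-3005, 189), -539) = Rational(231385, 27)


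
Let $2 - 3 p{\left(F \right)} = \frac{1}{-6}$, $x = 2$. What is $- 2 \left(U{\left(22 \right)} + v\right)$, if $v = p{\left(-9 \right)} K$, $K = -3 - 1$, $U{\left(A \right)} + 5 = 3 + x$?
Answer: $\frac{52}{9} \approx 5.7778$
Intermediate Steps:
$p{\left(F \right)} = \frac{13}{18}$ ($p{\left(F \right)} = \frac{2}{3} - \frac{1}{3 \left(-6\right)} = \frac{2}{3} - - \frac{1}{18} = \frac{2}{3} + \frac{1}{18} = \frac{13}{18}$)
$U{\left(A \right)} = 0$ ($U{\left(A \right)} = -5 + \left(3 + 2\right) = -5 + 5 = 0$)
$K = -4$
$v = - \frac{26}{9}$ ($v = \frac{13}{18} \left(-4\right) = - \frac{26}{9} \approx -2.8889$)
$- 2 \left(U{\left(22 \right)} + v\right) = - 2 \left(0 - \frac{26}{9}\right) = \left(-2\right) \left(- \frac{26}{9}\right) = \frac{52}{9}$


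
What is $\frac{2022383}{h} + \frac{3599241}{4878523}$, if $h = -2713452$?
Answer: $- \frac{99874290377}{13237637991396} \approx -0.0075447$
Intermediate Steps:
$\frac{2022383}{h} + \frac{3599241}{4878523} = \frac{2022383}{-2713452} + \frac{3599241}{4878523} = 2022383 \left(- \frac{1}{2713452}\right) + 3599241 \cdot \frac{1}{4878523} = - \frac{2022383}{2713452} + \frac{3599241}{4878523} = - \frac{99874290377}{13237637991396}$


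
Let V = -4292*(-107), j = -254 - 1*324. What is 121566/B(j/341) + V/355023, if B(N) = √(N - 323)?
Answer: 459244/355023 - 40522*I*√37755861/36907 ≈ 1.2936 - 6746.4*I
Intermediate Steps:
j = -578 (j = -254 - 324 = -578)
V = 459244
B(N) = √(-323 + N)
121566/B(j/341) + V/355023 = 121566/(√(-323 - 578/341)) + 459244/355023 = 121566/(√(-110721/341)) + 459244/355023 = 121566/((I*√37755861/341)) + 459244/355023 = 121566*(-I*√37755861/110721) + 459244/355023 = -40522*I*√37755861/36907 + 459244/355023 = 459244/355023 - 40522*I*√37755861/36907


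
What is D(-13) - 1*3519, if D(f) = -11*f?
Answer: -3376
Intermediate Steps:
D(-13) - 1*3519 = -11*(-13) - 1*3519 = 143 - 3519 = -3376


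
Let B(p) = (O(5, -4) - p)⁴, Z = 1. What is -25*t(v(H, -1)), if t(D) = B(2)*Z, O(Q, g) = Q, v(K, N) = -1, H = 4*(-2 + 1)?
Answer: -2025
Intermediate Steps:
H = -4 (H = 4*(-1) = -4)
B(p) = (5 - p)⁴
t(D) = 81 (t(D) = (-5 + 2)⁴*1 = (-3)⁴*1 = 81*1 = 81)
-25*t(v(H, -1)) = -25*81 = -2025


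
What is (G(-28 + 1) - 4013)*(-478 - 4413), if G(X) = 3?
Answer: 19612910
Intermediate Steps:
(G(-28 + 1) - 4013)*(-478 - 4413) = (3 - 4013)*(-478 - 4413) = -4010*(-4891) = 19612910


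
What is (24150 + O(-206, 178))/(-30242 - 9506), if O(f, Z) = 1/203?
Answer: -4902451/8068844 ≈ -0.60758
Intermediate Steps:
O(f, Z) = 1/203
(24150 + O(-206, 178))/(-30242 - 9506) = (24150 + 1/203)/(-30242 - 9506) = (4902451/203)/(-39748) = (4902451/203)*(-1/39748) = -4902451/8068844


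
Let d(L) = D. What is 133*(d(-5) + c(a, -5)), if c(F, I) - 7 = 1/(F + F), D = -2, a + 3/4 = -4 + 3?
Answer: 627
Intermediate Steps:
a = -7/4 (a = -¾ + (-4 + 3) = -¾ - 1 = -7/4 ≈ -1.7500)
d(L) = -2
c(F, I) = 7 + 1/(2*F) (c(F, I) = 7 + 1/(F + F) = 7 + 1/(2*F))
133*(d(-5) + c(a, -5)) = 133*(-2 + (7 + 1/(2*(-7/4)))) = 133*(-2 + (7 + (½)*(-4/7))) = 133*(-2 + (7 - 2/7)) = 133*(-2 + 47/7) = 133*(33/7) = 627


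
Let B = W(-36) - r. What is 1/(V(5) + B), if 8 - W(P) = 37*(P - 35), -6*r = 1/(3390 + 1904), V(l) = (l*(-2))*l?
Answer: 31764/82109941 ≈ 0.00038685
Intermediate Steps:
V(l) = -2*l**2 (V(l) = (-2*l)*l = -2*l**2)
r = -1/31764 (r = -1/(6*(3390 + 1904)) = -1/6/5294 = -1/6*1/5294 = -1/31764 ≈ -3.1482e-5)
W(P) = 1303 - 37*P (W(P) = 8 - 37*(P - 35) = 8 - 37*(-35 + P) = 8 - (-1295 + 37*P) = 8 + (1295 - 37*P) = 1303 - 37*P)
B = 83698141/31764 (B = (1303 - 37*(-36)) - 1*(-1/31764) = (1303 + 1332) + 1/31764 = 2635 + 1/31764 = 83698141/31764 ≈ 2635.0)
1/(V(5) + B) = 1/(-2*5**2 + 83698141/31764) = 1/(-2*25 + 83698141/31764) = 1/(-50 + 83698141/31764) = 1/(82109941/31764) = 31764/82109941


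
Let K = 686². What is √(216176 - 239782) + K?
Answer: 470596 + I*√23606 ≈ 4.706e+5 + 153.64*I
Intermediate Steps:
K = 470596
√(216176 - 239782) + K = √(216176 - 239782) + 470596 = √(-23606) + 470596 = I*√23606 + 470596 = 470596 + I*√23606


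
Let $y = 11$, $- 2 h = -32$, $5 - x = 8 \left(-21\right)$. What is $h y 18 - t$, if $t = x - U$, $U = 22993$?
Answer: $25988$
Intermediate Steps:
$x = 173$ ($x = 5 - 8 \left(-21\right) = 5 - -168 = 5 + 168 = 173$)
$h = 16$ ($h = \left(- \frac{1}{2}\right) \left(-32\right) = 16$)
$t = -22820$ ($t = 173 - 22993 = -22820$)
$h y 18 - t = 16 \cdot 11 \cdot 18 - -22820 = 176 \cdot 18 + 22820 = 3168 + 22820 = 25988$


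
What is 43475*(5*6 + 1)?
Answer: 1347725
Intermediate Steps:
43475*(5*6 + 1) = 43475*(30 + 1) = 43475*31 = 1347725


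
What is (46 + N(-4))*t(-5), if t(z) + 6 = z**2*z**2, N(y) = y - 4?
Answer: 23522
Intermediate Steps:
N(y) = -4 + y
t(z) = -6 + z**4 (t(z) = -6 + z**2*z**2 = -6 + z**4)
(46 + N(-4))*t(-5) = (46 + (-4 - 4))*(-6 + (-5)**4) = (46 - 8)*(-6 + 625) = 38*619 = 23522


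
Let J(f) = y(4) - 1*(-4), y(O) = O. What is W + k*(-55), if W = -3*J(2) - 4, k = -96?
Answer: 5252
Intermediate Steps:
J(f) = 8 (J(f) = 4 - 1*(-4) = 4 + 4 = 8)
W = -28 (W = -3*8 - 4 = -24 - 4 = -28)
W + k*(-55) = -28 - 96*(-55) = -28 + 5280 = 5252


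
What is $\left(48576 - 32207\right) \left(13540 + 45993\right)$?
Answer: $974495677$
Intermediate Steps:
$\left(48576 - 32207\right) \left(13540 + 45993\right) = 16369 \cdot 59533 = 974495677$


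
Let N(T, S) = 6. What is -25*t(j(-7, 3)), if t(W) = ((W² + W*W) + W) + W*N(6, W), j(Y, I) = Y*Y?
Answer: -128625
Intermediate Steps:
j(Y, I) = Y²
t(W) = 2*W² + 7*W (t(W) = ((W² + W*W) + W) + W*6 = ((W² + W²) + W) + 6*W = (2*W² + W) + 6*W = (W + 2*W²) + 6*W = 2*W² + 7*W)
-25*t(j(-7, 3)) = -25*(-7)²*(7 + 2*(-7)²) = -1225*(7 + 2*49) = -1225*(7 + 98) = -1225*105 = -25*5145 = -128625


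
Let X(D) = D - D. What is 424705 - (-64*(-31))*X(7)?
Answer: 424705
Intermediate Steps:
X(D) = 0
424705 - (-64*(-31))*X(7) = 424705 - (-64*(-31))*0 = 424705 - 1984*0 = 424705 - 1*0 = 424705 + 0 = 424705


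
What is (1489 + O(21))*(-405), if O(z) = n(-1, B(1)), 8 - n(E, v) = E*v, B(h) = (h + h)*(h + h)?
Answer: -607905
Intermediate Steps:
B(h) = 4*h² (B(h) = (2*h)*(2*h) = 4*h²)
n(E, v) = 8 - E*v
O(z) = 12 (O(z) = 8 - 1*(-1)*4*1² = 8 - 1*(-1)*4*1 = 8 - 1*(-1)*4 = 8 + 4 = 12)
(1489 + O(21))*(-405) = (1489 + 12)*(-405) = 1501*(-405) = -607905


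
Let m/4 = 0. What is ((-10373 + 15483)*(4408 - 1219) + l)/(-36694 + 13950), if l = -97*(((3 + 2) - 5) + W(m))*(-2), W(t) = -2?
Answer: -8147701/11372 ≈ -716.47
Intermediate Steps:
m = 0 (m = 4*0 = 0)
l = -388 (l = -97*(((3 + 2) - 5) - 2)*(-2) = -97*((5 - 5) - 2)*(-2) = -97*(0 - 2)*(-2) = -(-194)*(-2) = -97*4 = -388)
((-10373 + 15483)*(4408 - 1219) + l)/(-36694 + 13950) = ((-10373 + 15483)*(4408 - 1219) - 388)/(-36694 + 13950) = (5110*3189 - 388)/(-22744) = (16295790 - 388)*(-1/22744) = 16295402*(-1/22744) = -8147701/11372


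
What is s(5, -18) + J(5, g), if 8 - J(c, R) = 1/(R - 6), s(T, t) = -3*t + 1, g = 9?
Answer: 188/3 ≈ 62.667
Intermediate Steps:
s(T, t) = 1 - 3*t
J(c, R) = 8 - 1/(-6 + R) (J(c, R) = 8 - 1/(R - 6) = 8 - 1/(-6 + R))
s(5, -18) + J(5, g) = (1 - 3*(-18)) + (-49 + 8*9)/(-6 + 9) = (1 + 54) + (-49 + 72)/3 = 55 + (⅓)*23 = 55 + 23/3 = 188/3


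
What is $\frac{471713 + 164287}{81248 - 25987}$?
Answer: $\frac{636000}{55261} \approx 11.509$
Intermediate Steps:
$\frac{471713 + 164287}{81248 - 25987} = \frac{636000}{55261}$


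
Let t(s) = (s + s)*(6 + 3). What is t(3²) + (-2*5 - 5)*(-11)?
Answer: 327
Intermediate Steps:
t(s) = 18*s (t(s) = (2*s)*9 = 18*s)
t(3²) + (-2*5 - 5)*(-11) = 18*3² + (-2*5 - 5)*(-11) = 18*9 + (-10 - 5)*(-11) = 162 - 15*(-11) = 162 + 165 = 327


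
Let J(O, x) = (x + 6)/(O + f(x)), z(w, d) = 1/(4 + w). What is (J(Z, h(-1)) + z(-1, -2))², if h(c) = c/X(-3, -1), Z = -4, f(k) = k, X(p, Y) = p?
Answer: 2116/1089 ≈ 1.9431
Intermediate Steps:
h(c) = -c/3 (h(c) = c/(-3) = c*(-⅓) = -c/3)
J(O, x) = (6 + x)/(O + x) (J(O, x) = (x + 6)/(O + x) = (6 + x)/(O + x))
(J(Z, h(-1)) + z(-1, -2))² = ((6 - ⅓*(-1))/(-4 - ⅓*(-1)) + 1/(4 - 1))² = ((6 + ⅓)/(-4 + ⅓) + 1/3)² = ((19/3)/(-11/3) + ⅓)² = (-3/11*19/3 + ⅓)² = (-19/11 + ⅓)² = (-46/33)² = 2116/1089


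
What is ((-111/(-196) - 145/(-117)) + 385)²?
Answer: 78680927031529/525876624 ≈ 1.4962e+5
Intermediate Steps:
((-111/(-196) - 145/(-117)) + 385)² = ((-111*(-1/196) - 145*(-1/117)) + 385)² = ((111/196 + 145/117) + 385)² = (41407/22932 + 385)² = (8870227/22932)² = 78680927031529/525876624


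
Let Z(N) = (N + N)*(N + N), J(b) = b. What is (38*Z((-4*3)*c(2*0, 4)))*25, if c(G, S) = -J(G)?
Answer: 0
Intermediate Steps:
c(G, S) = -G
Z(N) = 4*N² (Z(N) = (2*N)*(2*N) = 4*N²)
(38*Z((-4*3)*c(2*0, 4)))*25 = (38*(4*((-4*3)*(-2*0))²))*25 = (38*(4*(-(-12)*0)²))*25 = (38*(4*(-12*0)²))*25 = (38*(4*0²))*25 = (38*(4*0))*25 = (38*0)*25 = 0*25 = 0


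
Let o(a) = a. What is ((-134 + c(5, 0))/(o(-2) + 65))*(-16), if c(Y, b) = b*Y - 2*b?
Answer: 2144/63 ≈ 34.032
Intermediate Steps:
c(Y, b) = -2*b + Y*b (c(Y, b) = Y*b - 2*b = -2*b + Y*b)
((-134 + c(5, 0))/(o(-2) + 65))*(-16) = ((-134 + 0*(-2 + 5))/(-2 + 65))*(-16) = ((-134 + 0*3)/63)*(-16) = ((-134 + 0)*(1/63))*(-16) = -134*1/63*(-16) = -134/63*(-16) = 2144/63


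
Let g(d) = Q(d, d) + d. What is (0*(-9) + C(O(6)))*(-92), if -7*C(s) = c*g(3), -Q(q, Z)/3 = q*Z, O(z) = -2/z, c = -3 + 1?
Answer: 4416/7 ≈ 630.86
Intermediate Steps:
c = -2
Q(q, Z) = -3*Z*q (Q(q, Z) = -3*q*Z = -3*Z*q)
g(d) = d - 3*d² (g(d) = -3*d*d + d = -3*d² + d = d - 3*d²)
C(s) = -48/7 (C(s) = -(-2)*3*(1 - 3*3)/7 = -(-2)*3*(1 - 9)/7 = -(-2)*3*(-8)/7 = -(-2)*(-24)/7 = -⅐*48 = -48/7)
(0*(-9) + C(O(6)))*(-92) = (0*(-9) - 48/7)*(-92) = (0 - 48/7)*(-92) = -48/7*(-92) = 4416/7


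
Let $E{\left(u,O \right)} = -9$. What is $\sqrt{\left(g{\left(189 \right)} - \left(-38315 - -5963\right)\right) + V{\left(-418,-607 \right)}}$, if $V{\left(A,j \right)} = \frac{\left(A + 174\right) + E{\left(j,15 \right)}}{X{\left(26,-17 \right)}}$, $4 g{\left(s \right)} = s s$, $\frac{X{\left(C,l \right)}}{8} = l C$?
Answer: $\frac{\sqrt{32260317869}}{884} \approx 203.18$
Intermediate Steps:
$X{\left(C,l \right)} = 8 C l$ ($X{\left(C,l \right)} = 8 l C = 8 C l$)
$g{\left(s \right)} = \frac{s^{2}}{4}$ ($g{\left(s \right)} = \frac{s s}{4} = \frac{s^{2}}{4}$)
$V{\left(A,j \right)} = - \frac{165}{3536} - \frac{A}{3536}$ ($V{\left(A,j \right)} = \frac{\left(A + 174\right) - 9}{8 \cdot 26 \left(-17\right)} = \frac{\left(174 + A\right) - 9}{-3536} = \left(165 + A\right) \left(- \frac{1}{3536}\right) = - \frac{165}{3536} - \frac{A}{3536}$)
$\sqrt{\left(g{\left(189 \right)} - \left(-38315 - -5963\right)\right) + V{\left(-418,-607 \right)}} = \sqrt{\left(\frac{189^{2}}{4} - \left(-38315 - -5963\right)\right) - - \frac{253}{3536}} = \sqrt{\left(\frac{1}{4} \cdot 35721 - \left(-38315 + 5963\right)\right) + \left(- \frac{165}{3536} + \frac{209}{1768}\right)} = \sqrt{\left(\frac{35721}{4} - -32352\right) + \frac{253}{3536}} = \sqrt{\left(\frac{35721}{4} + 32352\right) + \frac{253}{3536}} = \sqrt{\frac{165129}{4} + \frac{253}{3536}} = \sqrt{\frac{145974289}{3536}} = \frac{\sqrt{32260317869}}{884}$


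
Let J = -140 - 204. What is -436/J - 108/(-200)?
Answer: 1943/1075 ≈ 1.8074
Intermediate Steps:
J = -344
-436/J - 108/(-200) = -436/(-344) - 108/(-200) = -436*(-1/344) - 108*(-1/200) = 109/86 + 27/50 = 1943/1075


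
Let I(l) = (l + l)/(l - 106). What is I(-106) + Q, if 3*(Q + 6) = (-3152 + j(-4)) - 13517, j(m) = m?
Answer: -16688/3 ≈ -5562.7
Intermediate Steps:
I(l) = 2*l/(-106 + l) (I(l) = (2*l)/(-106 + l) = 2*l/(-106 + l))
Q = -16691/3 (Q = -6 + ((-3152 - 4) - 13517)/3 = -6 + (-3156 - 13517)/3 = -6 + (⅓)*(-16673) = -6 - 16673/3 = -16691/3 ≈ -5563.7)
I(-106) + Q = 2*(-106)/(-106 - 106) - 16691/3 = 2*(-106)/(-212) - 16691/3 = 2*(-106)*(-1/212) - 16691/3 = 1 - 16691/3 = -16688/3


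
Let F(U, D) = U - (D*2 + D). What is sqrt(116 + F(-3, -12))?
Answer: sqrt(149) ≈ 12.207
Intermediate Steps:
F(U, D) = U - 3*D (F(U, D) = U - (2*D + D) = U - 3*D)
sqrt(116 + F(-3, -12)) = sqrt(116 + (-3 - 3*(-12))) = sqrt(116 + (-3 + 36)) = sqrt(116 + 33) = sqrt(149)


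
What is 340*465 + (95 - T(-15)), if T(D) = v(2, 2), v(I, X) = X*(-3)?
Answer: 158201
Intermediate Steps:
v(I, X) = -3*X
T(D) = -6 (T(D) = -3*2 = -6)
340*465 + (95 - T(-15)) = 340*465 + (95 - 1*(-6)) = 158100 + (95 + 6) = 158100 + 101 = 158201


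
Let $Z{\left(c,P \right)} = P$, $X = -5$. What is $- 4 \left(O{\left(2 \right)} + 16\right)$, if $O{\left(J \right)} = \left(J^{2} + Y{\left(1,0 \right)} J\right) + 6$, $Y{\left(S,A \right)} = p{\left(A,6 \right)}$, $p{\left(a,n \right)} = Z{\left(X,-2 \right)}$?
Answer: $-88$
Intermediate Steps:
$p{\left(a,n \right)} = -2$
$Y{\left(S,A \right)} = -2$
$O{\left(J \right)} = 6 + J^{2} - 2 J$ ($O{\left(J \right)} = \left(J^{2} - 2 J\right) + 6 = 6 + J^{2} - 2 J$)
$- 4 \left(O{\left(2 \right)} + 16\right) = - 4 \left(\left(6 + 2^{2} - 4\right) + 16\right) = - 4 \left(\left(6 + 4 - 4\right) + 16\right) = - 4 \left(6 + 16\right) = \left(-4\right) 22 = -88$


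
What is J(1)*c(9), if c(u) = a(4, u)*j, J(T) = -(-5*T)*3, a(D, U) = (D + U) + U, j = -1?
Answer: -330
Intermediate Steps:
a(D, U) = D + 2*U
J(T) = 15*T (J(T) = -(-15)*T = 15*T)
c(u) = -4 - 2*u (c(u) = (4 + 2*u)*(-1) = -4 - 2*u)
J(1)*c(9) = (15*1)*(-4 - 2*9) = 15*(-4 - 18) = 15*(-22) = -330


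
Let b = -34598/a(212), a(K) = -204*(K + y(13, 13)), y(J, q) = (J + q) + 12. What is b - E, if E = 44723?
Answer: -1140419201/25500 ≈ -44722.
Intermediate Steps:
y(J, q) = 12 + J + q
a(K) = -7752 - 204*K (a(K) = -204*(K + (12 + 13 + 13)) = -204*(K + 38) = -204*(38 + K) = -7752 - 204*K)
b = 17299/25500 (b = -34598/(-7752 - 204*212) = -34598/(-7752 - 43248) = -34598/(-51000) = -34598*(-1/51000) = 17299/25500 ≈ 0.67839)
b - E = 17299/25500 - 1*44723 = 17299/25500 - 44723 = -1140419201/25500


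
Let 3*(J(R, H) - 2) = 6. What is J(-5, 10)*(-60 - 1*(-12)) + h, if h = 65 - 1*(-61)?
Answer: -66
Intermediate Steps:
h = 126 (h = 65 + 61 = 126)
J(R, H) = 4 (J(R, H) = 2 + (⅓)*6 = 2 + 2 = 4)
J(-5, 10)*(-60 - 1*(-12)) + h = 4*(-60 - 1*(-12)) + 126 = 4*(-60 + 12) + 126 = 4*(-48) + 126 = -192 + 126 = -66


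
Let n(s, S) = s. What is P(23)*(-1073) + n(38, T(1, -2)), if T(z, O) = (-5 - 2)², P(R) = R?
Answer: -24641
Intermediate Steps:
T(z, O) = 49 (T(z, O) = (-7)² = 49)
P(23)*(-1073) + n(38, T(1, -2)) = 23*(-1073) + 38 = -24679 + 38 = -24641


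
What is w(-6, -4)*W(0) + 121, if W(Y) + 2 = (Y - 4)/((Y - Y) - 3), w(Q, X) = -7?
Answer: 377/3 ≈ 125.67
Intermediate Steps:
W(Y) = -⅔ - Y/3 (W(Y) = -2 + (Y - 4)/((Y - Y) - 3) = -2 + (-4 + Y)/(0 - 3) = -2 + (-4 + Y)/(-3) = -2 + (-4 + Y)*(-⅓) = -2 + (4/3 - Y/3) = -⅔ - Y/3)
w(-6, -4)*W(0) + 121 = -7*(-⅔ - ⅓*0) + 121 = -7*(-⅔ + 0) + 121 = -7*(-⅔) + 121 = 14/3 + 121 = 377/3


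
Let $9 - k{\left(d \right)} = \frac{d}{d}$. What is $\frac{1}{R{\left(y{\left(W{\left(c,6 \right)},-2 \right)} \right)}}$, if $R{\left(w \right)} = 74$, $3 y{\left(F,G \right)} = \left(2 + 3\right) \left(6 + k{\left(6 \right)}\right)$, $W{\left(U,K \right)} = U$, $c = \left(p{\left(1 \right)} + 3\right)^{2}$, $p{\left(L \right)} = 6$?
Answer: $\frac{1}{74} \approx 0.013514$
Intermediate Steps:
$k{\left(d \right)} = 8$ ($k{\left(d \right)} = 9 - \frac{d}{d} = 9 - 1 = 8$)
$c = 81$ ($c = \left(6 + 3\right)^{2} = 9^{2} = 81$)
$y{\left(F,G \right)} = \frac{70}{3}$ ($y{\left(F,G \right)} = \frac{\left(2 + 3\right) \left(6 + 8\right)}{3} = \frac{5 \cdot 14}{3} = \frac{1}{3} \cdot 70 = \frac{70}{3}$)
$\frac{1}{R{\left(y{\left(W{\left(c,6 \right)},-2 \right)} \right)}} = \frac{1}{74}$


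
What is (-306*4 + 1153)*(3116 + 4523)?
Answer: -542369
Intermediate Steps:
(-306*4 + 1153)*(3116 + 4523) = (-1224 + 1153)*7639 = -71*7639 = -542369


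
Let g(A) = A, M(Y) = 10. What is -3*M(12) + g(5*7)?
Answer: 5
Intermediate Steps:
-3*M(12) + g(5*7) = -3*10 + 5*7 = -30 + 35 = 5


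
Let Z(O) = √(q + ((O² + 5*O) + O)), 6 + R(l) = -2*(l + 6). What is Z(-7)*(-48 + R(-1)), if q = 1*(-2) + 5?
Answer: -64*√10 ≈ -202.39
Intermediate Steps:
q = 3 (q = -2 + 5 = 3)
R(l) = -18 - 2*l (R(l) = -6 - 2*(l + 6) = -6 - 2*(6 + l) = -6 + (-12 - 2*l) = -18 - 2*l)
Z(O) = √(3 + O² + 6*O) (Z(O) = √(3 + ((O² + 5*O) + O)) = √(3 + (O² + 6*O)) = √(3 + O² + 6*O))
Z(-7)*(-48 + R(-1)) = √(3 + (-7)² + 6*(-7))*(-48 + (-18 - 2*(-1))) = √(3 + 49 - 42)*(-48 + (-18 + 2)) = √10*(-48 - 16) = √10*(-64) = -64*√10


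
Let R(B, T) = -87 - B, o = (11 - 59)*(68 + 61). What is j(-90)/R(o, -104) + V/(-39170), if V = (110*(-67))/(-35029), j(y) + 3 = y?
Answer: -4254966178/279219486755 ≈ -0.015239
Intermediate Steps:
j(y) = -3 + y
o = -6192 (o = -48*129 = -6192)
V = 7370/35029 (V = -7370*(-1/35029) = 7370/35029 ≈ 0.21040)
j(-90)/R(o, -104) + V/(-39170) = (-3 - 90)/(-87 - 1*(-6192)) + (7370/35029)/(-39170) = -93/(-87 + 6192) + (7370/35029)*(-1/39170) = -93/6105 - 737/137208593 = -93*1/6105 - 737/137208593 = -31/2035 - 737/137208593 = -4254966178/279219486755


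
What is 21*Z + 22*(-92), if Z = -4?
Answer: -2108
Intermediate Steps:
21*Z + 22*(-92) = 21*(-4) + 22*(-92) = -84 - 2024 = -2108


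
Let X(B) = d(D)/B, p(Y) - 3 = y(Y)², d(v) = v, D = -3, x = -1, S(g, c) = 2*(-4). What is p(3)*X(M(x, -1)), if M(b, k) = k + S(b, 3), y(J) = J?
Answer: 4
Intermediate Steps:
S(g, c) = -8
M(b, k) = -8 + k (M(b, k) = k - 8 = -8 + k)
p(Y) = 3 + Y²
X(B) = -3/B
p(3)*X(M(x, -1)) = (3 + 3²)*(-3/(-8 - 1)) = (3 + 9)*(-3/(-9)) = 12*(-3*(-⅑)) = 12*(⅓) = 4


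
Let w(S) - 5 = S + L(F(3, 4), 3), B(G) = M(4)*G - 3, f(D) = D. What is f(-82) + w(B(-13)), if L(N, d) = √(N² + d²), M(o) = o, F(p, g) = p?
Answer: -132 + 3*√2 ≈ -127.76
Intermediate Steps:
B(G) = -3 + 4*G (B(G) = 4*G - 3 = -3 + 4*G)
w(S) = 5 + S + 3*√2 (w(S) = 5 + (S + √(3² + 3²)) = 5 + (S + √(9 + 9)) = 5 + (S + √18) = 5 + (S + 3*√2) = 5 + S + 3*√2)
f(-82) + w(B(-13)) = -82 + (5 + (-3 + 4*(-13)) + 3*√2) = -82 + (5 + (-3 - 52) + 3*√2) = -82 + (5 - 55 + 3*√2) = -82 + (-50 + 3*√2) = -132 + 3*√2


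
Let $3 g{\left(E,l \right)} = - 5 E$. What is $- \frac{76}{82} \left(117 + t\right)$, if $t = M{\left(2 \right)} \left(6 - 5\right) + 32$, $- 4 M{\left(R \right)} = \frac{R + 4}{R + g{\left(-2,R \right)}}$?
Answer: $- \frac{90421}{656} \approx -137.84$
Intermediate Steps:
$g{\left(E,l \right)} = - \frac{5 E}{3}$ ($g{\left(E,l \right)} = \frac{\left(-5\right) E}{3} = - \frac{5 E}{3}$)
$M{\left(R \right)} = - \frac{4 + R}{4 \left(\frac{10}{3} + R\right)}$ ($M{\left(R \right)} = - \frac{\left(R + 4\right) \frac{1}{R - - \frac{10}{3}}}{4} = - \frac{\left(4 + R\right) \frac{1}{R + \frac{10}{3}}}{4} = - \frac{\left(4 + R\right) \frac{1}{\frac{10}{3} + R}}{4} = - \frac{\frac{1}{\frac{10}{3} + R} \left(4 + R\right)}{4} = - \frac{4 + R}{4 \left(\frac{10}{3} + R\right)}$)
$t = \frac{1015}{32}$ ($t = \frac{3 \left(-4 - 2\right)}{4 \left(10 + 3 \cdot 2\right)} \left(6 - 5\right) + 32 = \frac{3 \left(-4 - 2\right)}{4 \left(10 + 6\right)} 1 + 32 = \frac{3}{4} \cdot \frac{1}{16} \left(-6\right) 1 + 32 = \left(- \frac{9}{32}\right) 1 + 32 = - \frac{9}{32} + 32 = \frac{1015}{32} \approx 31.719$)
$- \frac{76}{82} \left(117 + t\right) = - \frac{76}{82} \left(117 + \frac{1015}{32}\right) = \left(-76\right) \frac{1}{82} \cdot \frac{4759}{32} = \left(- \frac{38}{41}\right) \frac{4759}{32} = - \frac{90421}{656}$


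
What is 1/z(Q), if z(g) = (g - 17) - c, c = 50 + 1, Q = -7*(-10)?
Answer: ½ ≈ 0.50000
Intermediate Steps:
Q = 70
c = 51
z(g) = -68 + g (z(g) = (g - 17) - 1*51 = (-17 + g) - 51 = -68 + g)
1/z(Q) = 1/(-68 + 70) = 1/2 = ½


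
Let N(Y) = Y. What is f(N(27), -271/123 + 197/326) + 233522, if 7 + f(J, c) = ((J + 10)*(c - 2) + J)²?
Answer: 393577865851381/1607849604 ≈ 2.4479e+5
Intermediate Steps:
f(J, c) = -7 + (J + (-2 + c)*(10 + J))² (f(J, c) = -7 + ((J + 10)*(c - 2) + J)² = -7 + ((10 + J)*(-2 + c) + J)² = -7 + ((-2 + c)*(10 + J) + J)² = -7 + (J + (-2 + c)*(10 + J))²)
f(N(27), -271/123 + 197/326) + 233522 = (-7 + (-20 - 1*27 + 10*(-271/123 + 197/326) + 27*(-271/123 + 197/326))²) + 233522 = (-7 + (-20 - 27 + 10*(-271*1/123 + 197*(1/326)) + 27*(-271*1/123 + 197*(1/326)))²) + 233522 = (-7 + (-20 - 27 + 10*(-271/123 + 197/326) + 27*(-271/123 + 197/326))²) + 233522 = (-7 + (-20 - 27 + 10*(-64115/40098) + 27*(-64115/40098))²) + 233522 = (-7 + (-20 - 27 - 320575/20049 - 577035/13366)²) + 233522 = (-7 + (-4256861/40098)²) + 233522 = (-7 + 18120865573321/1607849604) + 233522 = 18109610626093/1607849604 + 233522 = 393577865851381/1607849604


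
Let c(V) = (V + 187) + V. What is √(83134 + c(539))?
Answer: √84399 ≈ 290.52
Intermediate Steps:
c(V) = 187 + 2*V (c(V) = (187 + V) + V = 187 + 2*V)
√(83134 + c(539)) = √(83134 + (187 + 2*539)) = √(83134 + (187 + 1078)) = √(83134 + 1265) = √84399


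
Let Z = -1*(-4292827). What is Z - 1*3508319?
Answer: 784508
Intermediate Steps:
Z = 4292827
Z - 1*3508319 = 4292827 - 1*3508319 = 4292827 - 3508319 = 784508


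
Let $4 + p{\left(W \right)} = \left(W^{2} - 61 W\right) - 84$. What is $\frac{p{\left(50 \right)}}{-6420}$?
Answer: $\frac{319}{3210} \approx 0.099377$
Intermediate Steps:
$p{\left(W \right)} = -88 + W^{2} - 61 W$ ($p{\left(W \right)} = -4 - \left(84 - W^{2} + 61 W\right) = -88 + W^{2} - 61 W$)
$\frac{p{\left(50 \right)}}{-6420} = \frac{-88 + 50^{2} - 3050}{-6420} = \left(-88 + 2500 - 3050\right) \left(- \frac{1}{6420}\right) = \left(-638\right) \left(- \frac{1}{6420}\right) = \frac{319}{3210}$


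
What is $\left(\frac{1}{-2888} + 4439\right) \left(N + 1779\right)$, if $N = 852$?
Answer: $\frac{33728975361}{2888} \approx 1.1679 \cdot 10^{7}$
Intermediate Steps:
$\left(\frac{1}{-2888} + 4439\right) \left(N + 1779\right) = \left(\frac{1}{-2888} + 4439\right) \left(852 + 1779\right) = \left(- \frac{1}{2888} + 4439\right) 2631 = \frac{12819831}{2888} \cdot 2631 = \frac{33728975361}{2888}$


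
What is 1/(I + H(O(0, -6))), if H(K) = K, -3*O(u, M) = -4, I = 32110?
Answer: 3/96334 ≈ 3.1142e-5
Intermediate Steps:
O(u, M) = 4/3 (O(u, M) = -⅓*(-4) = 4/3)
1/(I + H(O(0, -6))) = 1/(32110 + 4/3) = 1/(96334/3) = 3/96334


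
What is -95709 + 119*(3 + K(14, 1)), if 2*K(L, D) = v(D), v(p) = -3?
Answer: -191061/2 ≈ -95531.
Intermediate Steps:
K(L, D) = -3/2 (K(L, D) = (½)*(-3) = -3/2)
-95709 + 119*(3 + K(14, 1)) = -95709 + 119*(3 - 3/2) = -95709 + 119*(3/2) = -95709 + 357/2 = -191061/2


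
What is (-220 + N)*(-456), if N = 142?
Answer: 35568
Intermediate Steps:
(-220 + N)*(-456) = (-220 + 142)*(-456) = -78*(-456) = 35568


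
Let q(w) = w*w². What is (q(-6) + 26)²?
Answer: 36100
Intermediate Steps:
q(w) = w³
(q(-6) + 26)² = ((-6)³ + 26)² = (-216 + 26)² = (-190)² = 36100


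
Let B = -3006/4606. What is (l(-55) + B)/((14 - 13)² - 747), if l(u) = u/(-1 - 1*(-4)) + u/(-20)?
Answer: 448697/20616456 ≈ 0.021764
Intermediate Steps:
B = -1503/2303 (B = -3006*1/4606 = -1503/2303 ≈ -0.65263)
l(u) = 17*u/60 (l(u) = u/(-1 + 4) + u*(-1/20) = u/3 - u/20 = 17*u/60)
(l(-55) + B)/((14 - 13)² - 747) = ((17/60)*(-55) - 1503/2303)/((14 - 13)² - 747) = (-187/12 - 1503/2303)/(1² - 747) = -448697/(27636*(1 - 747)) = -448697/27636/(-746) = -448697/27636*(-1/746) = 448697/20616456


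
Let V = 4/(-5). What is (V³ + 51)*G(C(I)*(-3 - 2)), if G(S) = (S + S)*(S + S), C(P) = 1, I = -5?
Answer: 25244/5 ≈ 5048.8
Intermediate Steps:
V = -⅘ (V = 4*(-⅕) = -⅘ ≈ -0.80000)
G(S) = 4*S² (G(S) = (2*S)*(2*S) = 4*S²)
(V³ + 51)*G(C(I)*(-3 - 2)) = ((-⅘)³ + 51)*(4*(1*(-3 - 2))²) = (-64/125 + 51)*(4*(1*(-5))²) = 6311*(4*(-5)²)/125 = 6311*(4*25)/125 = (6311/125)*100 = 25244/5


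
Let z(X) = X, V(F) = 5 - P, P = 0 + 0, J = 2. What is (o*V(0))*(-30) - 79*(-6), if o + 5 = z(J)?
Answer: 924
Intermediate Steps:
P = 0
V(F) = 5 (V(F) = 5 - 1*0 = 5 + 0 = 5)
o = -3 (o = -5 + 2 = -3)
(o*V(0))*(-30) - 79*(-6) = -3*5*(-30) - 79*(-6) = -15*(-30) + 474 = 450 + 474 = 924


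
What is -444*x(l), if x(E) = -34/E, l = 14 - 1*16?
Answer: -7548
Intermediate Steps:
l = -2 (l = 14 - 16 = -2)
-444*x(l) = -(-15096)/(-2) = -(-15096)*(-1)/2 = -444*17 = -7548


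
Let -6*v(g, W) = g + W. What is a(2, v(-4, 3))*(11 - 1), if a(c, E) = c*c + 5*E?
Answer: 145/3 ≈ 48.333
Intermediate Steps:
v(g, W) = -W/6 - g/6 (v(g, W) = -(g + W)/6 = -(W + g)/6 = -W/6 - g/6)
a(c, E) = c**2 + 5*E
a(2, v(-4, 3))*(11 - 1) = (2**2 + 5*(-1/6*3 - 1/6*(-4)))*(11 - 1) = (4 + 5*(-1/2 + 2/3))*10 = (4 + 5*(1/6))*10 = (4 + 5/6)*10 = (29/6)*10 = 145/3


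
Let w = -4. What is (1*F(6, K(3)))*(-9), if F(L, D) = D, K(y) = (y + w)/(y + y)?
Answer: 3/2 ≈ 1.5000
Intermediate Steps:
K(y) = (-4 + y)/(2*y) (K(y) = (y - 4)/(y + y) = (-4 + y)/((2*y)) = (-4 + y)*(1/(2*y)) = (-4 + y)/(2*y))
(1*F(6, K(3)))*(-9) = (1*((½)*(-4 + 3)/3))*(-9) = (1*((½)*(⅓)*(-1)))*(-9) = (1*(-⅙))*(-9) = -⅙*(-9) = 3/2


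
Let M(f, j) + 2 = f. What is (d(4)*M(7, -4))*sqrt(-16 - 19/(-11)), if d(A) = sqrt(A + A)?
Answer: 10*I*sqrt(3454)/11 ≈ 53.428*I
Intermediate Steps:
M(f, j) = -2 + f
d(A) = sqrt(2)*sqrt(A) (d(A) = sqrt(2*A) = sqrt(2)*sqrt(A))
(d(4)*M(7, -4))*sqrt(-16 - 19/(-11)) = ((sqrt(2)*sqrt(4))*(-2 + 7))*sqrt(-16 - 19/(-11)) = ((sqrt(2)*2)*5)*sqrt(-16 - 19*(-1/11)) = ((2*sqrt(2))*5)*sqrt(-16 + 19/11) = (10*sqrt(2))*sqrt(-157/11) = (10*sqrt(2))*(I*sqrt(1727)/11) = 10*I*sqrt(3454)/11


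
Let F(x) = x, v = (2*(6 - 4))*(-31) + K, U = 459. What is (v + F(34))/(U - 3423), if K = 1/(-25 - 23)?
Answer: 4321/142272 ≈ 0.030371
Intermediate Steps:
K = -1/48 (K = 1/(-48) = -1/48 ≈ -0.020833)
v = -5953/48 (v = (2*(6 - 4))*(-31) - 1/48 = (2*2)*(-31) - 1/48 = 4*(-31) - 1/48 = -124 - 1/48 = -5953/48 ≈ -124.02)
(v + F(34))/(U - 3423) = (-5953/48 + 34)/(459 - 3423) = -4321/48/(-2964) = -4321/48*(-1/2964) = 4321/142272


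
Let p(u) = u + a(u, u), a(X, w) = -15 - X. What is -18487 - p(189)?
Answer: -18472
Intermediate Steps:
p(u) = -15 (p(u) = u + (-15 - u) = -15)
-18487 - p(189) = -18487 - 1*(-15) = -18487 + 15 = -18472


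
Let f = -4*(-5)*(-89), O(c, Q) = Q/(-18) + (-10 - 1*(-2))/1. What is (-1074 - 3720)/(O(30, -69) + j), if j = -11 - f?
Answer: -28764/10589 ≈ -2.7164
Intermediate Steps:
O(c, Q) = -8 - Q/18 (O(c, Q) = Q*(-1/18) + (-10 + 2)*1 = -Q/18 - 8*1 = -Q/18 - 8 = -8 - Q/18)
f = -1780 (f = 20*(-89) = -1780)
j = 1769 (j = -11 - 1*(-1780) = -11 + 1780 = 1769)
(-1074 - 3720)/(O(30, -69) + j) = (-1074 - 3720)/((-8 - 1/18*(-69)) + 1769) = -4794/((-8 + 23/6) + 1769) = -4794/(-25/6 + 1769) = -4794/10589/6 = -4794*6/10589 = -28764/10589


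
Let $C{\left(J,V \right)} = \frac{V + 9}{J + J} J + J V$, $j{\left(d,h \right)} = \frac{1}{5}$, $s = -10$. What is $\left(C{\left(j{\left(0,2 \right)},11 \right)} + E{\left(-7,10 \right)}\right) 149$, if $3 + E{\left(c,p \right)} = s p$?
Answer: $- \frac{67646}{5} \approx -13529.0$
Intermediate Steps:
$j{\left(d,h \right)} = \frac{1}{5}$
$E{\left(c,p \right)} = -3 - 10 p$
$C{\left(J,V \right)} = \frac{9}{2} + \frac{V}{2} + J V$ ($C{\left(J,V \right)} = \frac{9 + V}{2 J} J + J V = \left(\frac{9}{2} + \frac{V}{2}\right) + J V = \frac{9}{2} + \frac{V}{2} + J V$)
$\left(C{\left(j{\left(0,2 \right)},11 \right)} + E{\left(-7,10 \right)}\right) 149 = \left(\left(\frac{9}{2} + \frac{1}{2} \cdot 11 + \frac{1}{5} \cdot 11\right) - 103\right) 149 = \left(\left(\frac{9}{2} + \frac{11}{2} + \frac{11}{5}\right) - 103\right) 149 = \left(\frac{61}{5} - 103\right) 149 = \left(- \frac{454}{5}\right) 149 = - \frac{67646}{5}$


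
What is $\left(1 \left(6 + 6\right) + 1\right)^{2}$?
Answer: $169$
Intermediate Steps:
$\left(1 \left(6 + 6\right) + 1\right)^{2} = \left(1 \cdot 12 + 1\right)^{2} = \left(12 + 1\right)^{2} = 13^{2} = 169$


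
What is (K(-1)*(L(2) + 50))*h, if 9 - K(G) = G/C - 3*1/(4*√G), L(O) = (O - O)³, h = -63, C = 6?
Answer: -28875 + 4725*I/2 ≈ -28875.0 + 2362.5*I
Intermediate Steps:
L(O) = 0 (L(O) = 0³ = 0)
K(G) = 9 - G/6 + 3/(4*√G) (K(G) = 9 - (G/6 - 3*1/(4*√G)) = 9 - (G*(⅙) - 3/(4*√G)) = 9 - (G/6 - 3/(4*√G)) = 9 - (-3/(4*√G) + G/6) = 9 + (-G/6 + 3/(4*√G)) = 9 - G/6 + 3/(4*√G))
(K(-1)*(L(2) + 50))*h = ((9 - ⅙*(-1) + 3/(4*√(-1)))*(0 + 50))*(-63) = ((9 + ⅙ + 3*(-I)/4)*50)*(-63) = ((9 + ⅙ - 3*I/4)*50)*(-63) = ((55/6 - 3*I/4)*50)*(-63) = (1375/3 - 75*I/2)*(-63) = -28875 + 4725*I/2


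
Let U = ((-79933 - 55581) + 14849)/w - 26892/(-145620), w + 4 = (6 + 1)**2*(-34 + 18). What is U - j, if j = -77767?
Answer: 248367880381/3187460 ≈ 77920.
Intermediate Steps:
w = -788 (w = -4 + (6 + 1)**2*(-34 + 18) = -4 + 7**2*(-16) = -4 + 49*(-16) = -4 - 784 = -788)
U = 488678561/3187460 (U = ((-79933 - 55581) + 14849)/(-788) - 26892/(-145620) = (-135514 + 14849)*(-1/788) - 26892*(-1/145620) = -120665*(-1/788) + 747/4045 = 120665/788 + 747/4045 = 488678561/3187460 ≈ 153.31)
U - j = 488678561/3187460 - 1*(-77767) = 488678561/3187460 + 77767 = 248367880381/3187460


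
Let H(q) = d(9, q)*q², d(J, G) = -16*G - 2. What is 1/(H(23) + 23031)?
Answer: -1/172699 ≈ -5.7904e-6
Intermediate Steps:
d(J, G) = -2 - 16*G
H(q) = q²*(-2 - 16*q) (H(q) = (-2 - 16*q)*q² = q²*(-2 - 16*q))
1/(H(23) + 23031) = 1/(23²*(-2 - 16*23) + 23031) = 1/(529*(-2 - 368) + 23031) = 1/(529*(-370) + 23031) = 1/(-195730 + 23031) = 1/(-172699) = -1/172699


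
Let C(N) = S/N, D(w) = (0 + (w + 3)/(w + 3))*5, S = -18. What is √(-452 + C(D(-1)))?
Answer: I*√11390/5 ≈ 21.345*I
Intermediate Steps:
D(w) = 5 (D(w) = (0 + (3 + w)/(3 + w))*5 = (0 + 1)*5 = 1*5 = 5)
C(N) = -18/N
√(-452 + C(D(-1))) = √(-452 - 18/5) = √(-2278/5) = I*√11390/5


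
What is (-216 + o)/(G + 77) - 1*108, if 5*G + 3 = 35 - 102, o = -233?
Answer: -7253/63 ≈ -115.13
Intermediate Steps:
G = -14 (G = -3/5 + (35 - 102)/5 = -3/5 + (1/5)*(-67) = -3/5 - 67/5 = -14)
(-216 + o)/(G + 77) - 1*108 = (-216 - 233)/(-14 + 77) - 1*108 = -449/63 - 108 = -7253/63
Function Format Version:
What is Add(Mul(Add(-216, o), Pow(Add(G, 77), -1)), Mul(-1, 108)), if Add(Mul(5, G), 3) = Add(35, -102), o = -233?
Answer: Rational(-7253, 63) ≈ -115.13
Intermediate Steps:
G = -14 (G = Add(Rational(-3, 5), Mul(Rational(1, 5), Add(35, -102))) = Add(Rational(-3, 5), Mul(Rational(1, 5), -67)) = Add(Rational(-3, 5), Rational(-67, 5)) = -14)
Add(Mul(Add(-216, o), Pow(Add(G, 77), -1)), Mul(-1, 108)) = Add(Mul(Add(-216, -233), Pow(Add(-14, 77), -1)), Mul(-1, 108)) = Add(Mul(-449, Pow(63, -1)), -108) = Add(Mul(-449, Rational(1, 63)), -108) = Add(Rational(-449, 63), -108) = Rational(-7253, 63)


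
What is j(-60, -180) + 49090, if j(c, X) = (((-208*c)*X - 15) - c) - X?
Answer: -2197085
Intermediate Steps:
j(c, X) = -15 - X - c - 208*X*c (j(c, X) = ((-208*X*c - 15) - c) - X = ((-15 - 208*X*c) - c) - X = (-15 - c - 208*X*c) - X = -15 - X - c - 208*X*c)
j(-60, -180) + 49090 = (-15 - 1*(-180) - 1*(-60) - 208*(-180)*(-60)) + 49090 = (-15 + 180 + 60 - 2246400) + 49090 = -2246175 + 49090 = -2197085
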